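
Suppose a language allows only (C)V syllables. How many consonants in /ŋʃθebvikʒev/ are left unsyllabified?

5

Syllabifying with onset maximization leaves /ŋ/, /ʃ/, /b/, /k/, /v/ stranded (no codas are permitted; onsets are limited to one consonant).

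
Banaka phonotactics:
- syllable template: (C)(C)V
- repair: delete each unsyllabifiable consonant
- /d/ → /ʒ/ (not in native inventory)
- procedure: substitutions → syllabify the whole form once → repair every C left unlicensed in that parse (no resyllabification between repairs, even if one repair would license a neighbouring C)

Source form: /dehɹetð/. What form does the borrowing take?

ʒehɹe

Substitution: /d/ → /ʒ/, giving /ʒehɹetð/.
The consonants /t/, /ð/ cannot be parsed into a legal (C)(C)V syllable (no codas are permitted; onsets may contain at most 2 consonants).
Deletion applies to /t/, /ð/.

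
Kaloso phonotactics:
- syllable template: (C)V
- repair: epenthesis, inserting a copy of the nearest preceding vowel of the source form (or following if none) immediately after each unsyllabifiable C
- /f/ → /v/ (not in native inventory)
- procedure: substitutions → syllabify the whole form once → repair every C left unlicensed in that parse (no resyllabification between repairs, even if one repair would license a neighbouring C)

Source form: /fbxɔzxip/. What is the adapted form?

Substitution: /f/ → /v/, giving /vbxɔzxip/.
The consonants /v/, /b/, /z/, /p/ cannot be parsed into a legal (C)V syllable (no codas are permitted; onsets are limited to one consonant).
Inserting the epenthetic vowel yields /v/ → /vɔ/, /b/ → /bɔ/, /z/ → /zɔ/, /p/ → /pi/.

vɔbɔxɔzɔxipi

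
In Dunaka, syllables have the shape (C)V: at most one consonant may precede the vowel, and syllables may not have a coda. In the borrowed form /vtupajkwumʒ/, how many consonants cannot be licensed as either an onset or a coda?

Syllabifying with onset maximization leaves /v/, /j/, /k/, /m/, /ʒ/ stranded (no codas are permitted; onsets are limited to one consonant).

5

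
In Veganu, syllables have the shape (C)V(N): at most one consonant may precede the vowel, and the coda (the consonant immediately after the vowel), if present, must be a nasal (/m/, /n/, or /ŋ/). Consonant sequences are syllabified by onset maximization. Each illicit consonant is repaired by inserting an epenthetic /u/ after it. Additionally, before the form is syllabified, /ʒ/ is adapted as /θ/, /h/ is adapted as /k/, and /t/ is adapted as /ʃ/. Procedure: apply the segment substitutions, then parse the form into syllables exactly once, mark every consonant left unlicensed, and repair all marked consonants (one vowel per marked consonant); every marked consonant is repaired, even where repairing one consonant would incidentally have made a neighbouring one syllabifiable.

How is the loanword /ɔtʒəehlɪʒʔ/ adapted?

ɔʃuθəekulɪθuʔu

Substitution: /t/ → /ʃ/, /ʒ/ → /θ/, /h/ → /k/, giving /ɔʃθəeklɪθʔ/.
The consonants /ʃ/, /k/, /θ/, /ʔ/ cannot be parsed into a legal (C)V(N) syllable (only a nasal (/m/, /n/, or /ŋ/) is licensed in coda position; onsets are limited to one consonant).
Inserting the epenthetic vowel yields /ʃ/ → /ʃu/, /k/ → /ku/, /θ/ → /θu/, /ʔ/ → /ʔu/.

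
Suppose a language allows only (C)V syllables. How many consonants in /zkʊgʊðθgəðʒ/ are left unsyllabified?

Under (C)V, the unsyllabifiable consonants are /z/, /ð/, /θ/, /ð/, /ʒ/ (no codas are permitted; onsets are limited to one consonant).

5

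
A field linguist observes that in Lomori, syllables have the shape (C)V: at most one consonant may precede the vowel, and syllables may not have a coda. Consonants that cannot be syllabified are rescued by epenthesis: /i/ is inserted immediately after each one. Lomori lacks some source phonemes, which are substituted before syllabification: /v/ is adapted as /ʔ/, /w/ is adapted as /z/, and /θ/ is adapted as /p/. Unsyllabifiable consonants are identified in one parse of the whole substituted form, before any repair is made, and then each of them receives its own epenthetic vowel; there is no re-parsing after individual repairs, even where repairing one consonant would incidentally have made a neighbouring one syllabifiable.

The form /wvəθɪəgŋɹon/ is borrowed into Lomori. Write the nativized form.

ziʔəpɪəgiŋiɹoni

Substitution: /w/ → /z/, /v/ → /ʔ/, /θ/ → /p/, giving /zʔəpɪəgŋɹon/.
Syllabifying with onset maximization leaves /z/, /g/, /ŋ/, /n/ stranded (no codas are permitted; onsets are limited to one consonant).
Inserting the epenthetic vowel yields /z/ → /zi/, /g/ → /gi/, /ŋ/ → /ŋi/, /n/ → /ni/.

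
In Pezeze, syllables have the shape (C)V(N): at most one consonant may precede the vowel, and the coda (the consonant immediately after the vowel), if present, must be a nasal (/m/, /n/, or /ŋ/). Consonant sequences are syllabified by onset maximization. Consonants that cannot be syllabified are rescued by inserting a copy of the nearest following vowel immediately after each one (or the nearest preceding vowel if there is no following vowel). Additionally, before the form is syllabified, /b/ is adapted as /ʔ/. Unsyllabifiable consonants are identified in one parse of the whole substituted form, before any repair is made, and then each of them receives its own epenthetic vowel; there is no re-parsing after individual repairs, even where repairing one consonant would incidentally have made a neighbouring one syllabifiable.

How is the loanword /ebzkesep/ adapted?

eʔezekesepe

Substitution: /b/ → /ʔ/, giving /eʔzkesep/.
Syllabifying with onset maximization leaves /ʔ/, /z/, /p/ stranded (only a nasal (/m/, /n/, or /ŋ/) is licensed in coda position; onsets are limited to one consonant).
Each unlicensed consonant becomes the onset of a new syllable: /ʔ/ → /ʔe/, /z/ → /ze/, /p/ → /pe/.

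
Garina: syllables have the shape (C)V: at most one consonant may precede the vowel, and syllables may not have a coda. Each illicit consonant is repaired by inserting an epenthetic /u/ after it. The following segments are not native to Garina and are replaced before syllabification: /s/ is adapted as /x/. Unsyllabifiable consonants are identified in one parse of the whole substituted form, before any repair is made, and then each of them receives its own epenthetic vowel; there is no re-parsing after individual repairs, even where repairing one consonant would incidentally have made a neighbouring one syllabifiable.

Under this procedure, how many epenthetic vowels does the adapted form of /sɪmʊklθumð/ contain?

After substitution the input is /xɪmʊklθumð/.
The unsyllabifiable consonants are /k/, /l/, /m/, /ð/; each receives one epenthetic vowel.

4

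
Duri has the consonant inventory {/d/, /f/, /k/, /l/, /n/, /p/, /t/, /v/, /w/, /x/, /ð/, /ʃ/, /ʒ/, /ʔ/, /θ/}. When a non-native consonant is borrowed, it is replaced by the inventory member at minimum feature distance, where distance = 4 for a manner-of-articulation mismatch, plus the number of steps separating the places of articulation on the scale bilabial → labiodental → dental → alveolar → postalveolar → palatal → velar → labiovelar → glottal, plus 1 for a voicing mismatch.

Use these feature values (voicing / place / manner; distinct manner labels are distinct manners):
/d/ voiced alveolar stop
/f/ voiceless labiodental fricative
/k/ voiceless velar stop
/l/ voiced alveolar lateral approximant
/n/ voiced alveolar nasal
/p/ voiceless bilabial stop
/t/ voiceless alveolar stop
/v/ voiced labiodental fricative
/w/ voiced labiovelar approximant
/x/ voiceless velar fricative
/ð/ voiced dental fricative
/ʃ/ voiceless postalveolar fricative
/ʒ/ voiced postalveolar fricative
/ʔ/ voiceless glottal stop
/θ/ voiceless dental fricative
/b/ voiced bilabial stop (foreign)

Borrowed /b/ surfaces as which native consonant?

p

/p/ is closest: same manner (stop), place distance 0 (bilabial→bilabial), voicing differs (+1); total 1. Next closest is /d/ at distance 3.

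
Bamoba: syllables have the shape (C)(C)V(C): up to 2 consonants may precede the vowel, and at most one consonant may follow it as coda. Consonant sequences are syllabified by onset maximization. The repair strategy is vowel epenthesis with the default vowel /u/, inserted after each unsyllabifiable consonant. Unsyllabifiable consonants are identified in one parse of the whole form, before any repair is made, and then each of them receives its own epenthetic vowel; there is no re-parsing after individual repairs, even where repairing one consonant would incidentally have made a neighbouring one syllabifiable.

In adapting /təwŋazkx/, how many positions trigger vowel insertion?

The unsyllabifiable consonants are /k/, /x/; each receives one epenthetic vowel.

2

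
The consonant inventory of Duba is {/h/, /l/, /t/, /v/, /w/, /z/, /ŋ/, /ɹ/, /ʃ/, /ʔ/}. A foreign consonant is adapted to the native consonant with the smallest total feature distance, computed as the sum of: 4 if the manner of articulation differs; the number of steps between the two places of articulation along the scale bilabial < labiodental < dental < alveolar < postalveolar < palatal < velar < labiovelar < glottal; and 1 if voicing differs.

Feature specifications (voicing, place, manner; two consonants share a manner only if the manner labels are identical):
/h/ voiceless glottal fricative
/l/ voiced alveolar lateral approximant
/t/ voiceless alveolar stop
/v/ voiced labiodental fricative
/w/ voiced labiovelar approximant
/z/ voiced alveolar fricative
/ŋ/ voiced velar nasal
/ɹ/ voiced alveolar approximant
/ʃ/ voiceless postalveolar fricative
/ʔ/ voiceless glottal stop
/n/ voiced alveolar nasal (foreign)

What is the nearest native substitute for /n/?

/ŋ/ is closest: same manner (nasal), place distance 3 (alveolar→velar), same voicing; total 3. Next closest is /l/ at distance 4.

ŋ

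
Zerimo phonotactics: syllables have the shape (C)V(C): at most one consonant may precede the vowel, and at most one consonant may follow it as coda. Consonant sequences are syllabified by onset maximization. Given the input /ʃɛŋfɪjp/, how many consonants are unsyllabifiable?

Under (C)V(C), the unsyllabifiable consonants are /p/ (at most one coda consonant is licensed; onsets are limited to one consonant).

1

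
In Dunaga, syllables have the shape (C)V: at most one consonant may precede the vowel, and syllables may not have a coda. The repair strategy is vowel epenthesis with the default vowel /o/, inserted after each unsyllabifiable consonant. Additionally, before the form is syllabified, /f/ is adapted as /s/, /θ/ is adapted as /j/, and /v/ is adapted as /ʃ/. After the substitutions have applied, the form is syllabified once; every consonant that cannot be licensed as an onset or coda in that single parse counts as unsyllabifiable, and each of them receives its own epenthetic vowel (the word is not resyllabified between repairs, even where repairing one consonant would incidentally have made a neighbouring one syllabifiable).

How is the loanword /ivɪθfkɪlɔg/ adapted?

Substitution: /v/ → /ʃ/, /θ/ → /j/, /f/ → /s/, giving /iʃɪjskɪlɔg/.
The consonants /j/, /s/, /g/ cannot be parsed into a legal (C)V syllable (no codas are permitted; onsets are limited to one consonant).
Epenthesis after each stranded consonant: /j/ → /jo/, /s/ → /so/, /g/ → /go/.

iʃɪjosokɪlɔgo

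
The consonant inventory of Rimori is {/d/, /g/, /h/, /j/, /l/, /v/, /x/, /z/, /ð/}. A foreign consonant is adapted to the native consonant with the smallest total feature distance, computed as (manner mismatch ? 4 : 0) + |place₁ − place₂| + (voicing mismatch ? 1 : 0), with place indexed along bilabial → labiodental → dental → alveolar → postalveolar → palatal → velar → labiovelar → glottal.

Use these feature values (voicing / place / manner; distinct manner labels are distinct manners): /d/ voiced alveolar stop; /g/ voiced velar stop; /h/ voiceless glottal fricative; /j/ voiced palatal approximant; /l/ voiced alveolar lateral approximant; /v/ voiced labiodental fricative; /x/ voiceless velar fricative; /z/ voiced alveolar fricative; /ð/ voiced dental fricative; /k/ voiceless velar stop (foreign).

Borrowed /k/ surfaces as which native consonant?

g

/g/ is closest: same manner (stop), place distance 0 (velar→velar), voicing differs (+1); total 1. Next closest is /d/ at distance 4.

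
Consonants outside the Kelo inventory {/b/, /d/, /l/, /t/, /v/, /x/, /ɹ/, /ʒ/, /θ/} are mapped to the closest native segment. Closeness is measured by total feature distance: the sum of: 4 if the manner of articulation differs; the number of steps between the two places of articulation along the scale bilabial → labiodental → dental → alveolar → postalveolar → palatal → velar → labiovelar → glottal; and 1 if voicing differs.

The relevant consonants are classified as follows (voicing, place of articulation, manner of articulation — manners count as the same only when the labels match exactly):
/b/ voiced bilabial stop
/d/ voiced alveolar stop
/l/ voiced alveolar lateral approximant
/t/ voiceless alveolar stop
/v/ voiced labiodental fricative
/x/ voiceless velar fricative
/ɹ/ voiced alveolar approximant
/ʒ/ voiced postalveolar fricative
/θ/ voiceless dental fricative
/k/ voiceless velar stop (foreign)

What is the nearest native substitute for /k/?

/t/ is closest: same manner (stop), place distance 3 (velar→alveolar), same voicing; total 3. Next closest is /d/ at distance 4.

t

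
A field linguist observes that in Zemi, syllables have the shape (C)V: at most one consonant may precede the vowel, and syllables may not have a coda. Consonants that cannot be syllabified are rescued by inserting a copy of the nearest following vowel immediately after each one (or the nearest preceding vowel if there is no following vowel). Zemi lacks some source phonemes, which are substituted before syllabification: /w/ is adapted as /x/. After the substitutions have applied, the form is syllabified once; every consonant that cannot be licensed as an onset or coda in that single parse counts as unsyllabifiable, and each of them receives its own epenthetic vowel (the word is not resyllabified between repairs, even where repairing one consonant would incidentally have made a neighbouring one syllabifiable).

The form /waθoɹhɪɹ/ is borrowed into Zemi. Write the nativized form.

xaθoɹɪhɪɹɪ

Substitution: /w/ → /x/, giving /xaθoɹhɪɹ/.
The consonants /ɹ/, /ɹ/ cannot be parsed into a legal (C)V syllable (no codas are permitted; onsets are limited to one consonant).
Inserting the epenthetic vowel yields /ɹ/ → /ɹɪ/, /ɹ/ → /ɹɪ/.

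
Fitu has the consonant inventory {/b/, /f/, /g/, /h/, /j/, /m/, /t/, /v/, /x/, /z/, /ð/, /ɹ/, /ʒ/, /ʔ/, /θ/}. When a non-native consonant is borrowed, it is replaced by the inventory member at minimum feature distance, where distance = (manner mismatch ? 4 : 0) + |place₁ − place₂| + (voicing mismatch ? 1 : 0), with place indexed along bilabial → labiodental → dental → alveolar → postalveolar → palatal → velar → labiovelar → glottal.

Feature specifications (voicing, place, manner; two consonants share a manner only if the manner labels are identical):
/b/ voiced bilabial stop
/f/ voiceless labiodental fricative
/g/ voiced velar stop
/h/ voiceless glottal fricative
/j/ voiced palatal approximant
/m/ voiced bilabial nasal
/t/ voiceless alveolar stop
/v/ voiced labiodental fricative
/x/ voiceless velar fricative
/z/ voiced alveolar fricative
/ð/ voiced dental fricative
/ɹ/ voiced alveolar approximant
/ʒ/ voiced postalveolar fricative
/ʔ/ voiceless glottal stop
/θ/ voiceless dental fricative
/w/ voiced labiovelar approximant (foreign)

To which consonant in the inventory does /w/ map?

/j/ is closest: same manner (approximant), place distance 2 (labiovelar→palatal), same voicing; total 2. Next closest is /ɹ/ at distance 4.

j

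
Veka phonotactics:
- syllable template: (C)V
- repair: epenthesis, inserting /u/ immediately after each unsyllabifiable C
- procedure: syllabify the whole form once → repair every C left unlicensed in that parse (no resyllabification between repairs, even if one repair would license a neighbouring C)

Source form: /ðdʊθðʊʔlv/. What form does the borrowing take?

ðudʊθuðʊʔuluvu

Under (C)V, the unsyllabifiable consonants are /ð/, /θ/, /ʔ/, /l/, /v/ (no codas are permitted; onsets are limited to one consonant).
Epenthesis after each stranded consonant: /ð/ → /ðu/, /θ/ → /θu/, /ʔ/ → /ʔu/, /l/ → /lu/, /v/ → /vu/.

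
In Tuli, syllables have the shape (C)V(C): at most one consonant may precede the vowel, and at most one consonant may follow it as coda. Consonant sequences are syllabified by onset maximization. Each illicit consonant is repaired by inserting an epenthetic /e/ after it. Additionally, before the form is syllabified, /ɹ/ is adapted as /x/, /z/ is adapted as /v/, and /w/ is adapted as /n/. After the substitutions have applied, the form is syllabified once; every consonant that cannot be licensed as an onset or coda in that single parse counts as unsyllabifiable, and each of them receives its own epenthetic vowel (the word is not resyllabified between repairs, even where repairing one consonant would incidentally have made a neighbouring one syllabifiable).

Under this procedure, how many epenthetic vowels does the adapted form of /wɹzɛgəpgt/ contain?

After substitution the input is /nxvɛgəpgt/.
The unsyllabifiable consonants are /n/, /x/, /g/, /t/; each receives one epenthetic vowel.

4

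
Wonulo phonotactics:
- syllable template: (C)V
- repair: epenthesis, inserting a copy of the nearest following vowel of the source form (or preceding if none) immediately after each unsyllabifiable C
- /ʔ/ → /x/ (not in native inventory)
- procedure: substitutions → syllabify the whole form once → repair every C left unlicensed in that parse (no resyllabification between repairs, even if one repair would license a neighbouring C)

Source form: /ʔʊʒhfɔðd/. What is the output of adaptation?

Substitution: /ʔ/ → /x/, giving /xʊʒhfɔðd/.
Syllabifying with onset maximization leaves /ʒ/, /h/, /ð/, /d/ stranded (no codas are permitted; onsets are limited to one consonant).
Inserting the epenthetic vowel yields /ʒ/ → /ʒɔ/, /h/ → /hɔ/, /ð/ → /ðɔ/, /d/ → /dɔ/.

xʊʒɔhɔfɔðɔdɔ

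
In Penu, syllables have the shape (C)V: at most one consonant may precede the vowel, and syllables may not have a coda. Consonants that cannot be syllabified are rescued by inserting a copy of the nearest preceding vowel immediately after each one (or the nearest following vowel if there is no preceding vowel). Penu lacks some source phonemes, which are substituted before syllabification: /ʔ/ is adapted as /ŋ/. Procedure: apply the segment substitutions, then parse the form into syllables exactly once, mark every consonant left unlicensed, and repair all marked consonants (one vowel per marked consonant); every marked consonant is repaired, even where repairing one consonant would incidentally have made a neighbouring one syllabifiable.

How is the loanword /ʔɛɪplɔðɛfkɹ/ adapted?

ŋɛɪpɪlɔðɛfɛkɛɹɛ

Substitution: /ʔ/ → /ŋ/, giving /ŋɛɪplɔðɛfkɹ/.
The consonants /p/, /f/, /k/, /ɹ/ cannot be parsed into a legal (C)V syllable (no codas are permitted; onsets are limited to one consonant).
Epenthesis after each stranded consonant: /p/ → /pɪ/, /f/ → /fɛ/, /k/ → /kɛ/, /ɹ/ → /ɹɛ/.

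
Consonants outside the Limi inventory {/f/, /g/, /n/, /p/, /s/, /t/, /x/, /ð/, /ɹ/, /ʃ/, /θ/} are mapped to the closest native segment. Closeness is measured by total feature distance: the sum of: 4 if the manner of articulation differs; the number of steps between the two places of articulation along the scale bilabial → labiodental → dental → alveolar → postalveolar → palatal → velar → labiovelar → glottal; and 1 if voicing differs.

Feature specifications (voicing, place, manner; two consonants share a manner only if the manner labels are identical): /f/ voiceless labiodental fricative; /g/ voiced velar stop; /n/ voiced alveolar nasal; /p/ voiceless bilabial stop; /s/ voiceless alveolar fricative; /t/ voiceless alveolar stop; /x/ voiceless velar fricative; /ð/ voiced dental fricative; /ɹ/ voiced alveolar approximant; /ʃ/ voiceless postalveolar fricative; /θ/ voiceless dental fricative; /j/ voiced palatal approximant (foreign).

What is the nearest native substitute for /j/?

/ɹ/ is closest: same manner (approximant), place distance 2 (palatal→alveolar), same voicing; total 2. Next closest is /g/ at distance 5.

ɹ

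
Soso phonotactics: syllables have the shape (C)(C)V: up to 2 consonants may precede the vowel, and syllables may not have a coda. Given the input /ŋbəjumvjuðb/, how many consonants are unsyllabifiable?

Under (C)(C)V, the unsyllabifiable consonants are /m/, /ð/, /b/ (no codas are permitted; onsets may contain at most 2 consonants).

3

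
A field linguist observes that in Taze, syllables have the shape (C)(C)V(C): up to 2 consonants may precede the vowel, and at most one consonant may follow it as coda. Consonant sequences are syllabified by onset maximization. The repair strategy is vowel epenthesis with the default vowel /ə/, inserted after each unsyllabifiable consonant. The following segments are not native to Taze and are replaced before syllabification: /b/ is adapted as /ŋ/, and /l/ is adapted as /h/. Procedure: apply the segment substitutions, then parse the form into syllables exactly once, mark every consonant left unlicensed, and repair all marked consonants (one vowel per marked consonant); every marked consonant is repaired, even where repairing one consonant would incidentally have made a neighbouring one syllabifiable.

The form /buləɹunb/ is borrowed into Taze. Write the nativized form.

Substitution: /b/ → /ŋ/, /l/ → /h/, giving /ŋuhəɹunŋ/.
The consonants /ŋ/ cannot be parsed into a legal (C)(C)V(C) syllable (at most one coda consonant is licensed; onsets may contain at most 2 consonants).
Inserting the epenthetic vowel yields /ŋ/ → /ŋə/.

ŋuhəɹunŋə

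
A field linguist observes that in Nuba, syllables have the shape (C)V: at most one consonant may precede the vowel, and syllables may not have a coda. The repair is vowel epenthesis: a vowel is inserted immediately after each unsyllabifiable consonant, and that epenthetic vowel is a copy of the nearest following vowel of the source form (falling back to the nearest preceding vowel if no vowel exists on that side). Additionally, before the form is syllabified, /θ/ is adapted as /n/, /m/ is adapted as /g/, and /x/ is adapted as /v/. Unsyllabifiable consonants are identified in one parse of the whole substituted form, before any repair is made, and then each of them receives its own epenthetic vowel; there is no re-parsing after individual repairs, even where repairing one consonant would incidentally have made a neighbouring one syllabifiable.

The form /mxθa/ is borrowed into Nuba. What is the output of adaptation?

Substitution: /m/ → /g/, /x/ → /v/, /θ/ → /n/, giving /gvna/.
Under (C)V, the unsyllabifiable consonants are /g/, /v/ (no codas are permitted; onsets are limited to one consonant).
Inserting the epenthetic vowel yields /g/ → /ga/, /v/ → /va/.

gavana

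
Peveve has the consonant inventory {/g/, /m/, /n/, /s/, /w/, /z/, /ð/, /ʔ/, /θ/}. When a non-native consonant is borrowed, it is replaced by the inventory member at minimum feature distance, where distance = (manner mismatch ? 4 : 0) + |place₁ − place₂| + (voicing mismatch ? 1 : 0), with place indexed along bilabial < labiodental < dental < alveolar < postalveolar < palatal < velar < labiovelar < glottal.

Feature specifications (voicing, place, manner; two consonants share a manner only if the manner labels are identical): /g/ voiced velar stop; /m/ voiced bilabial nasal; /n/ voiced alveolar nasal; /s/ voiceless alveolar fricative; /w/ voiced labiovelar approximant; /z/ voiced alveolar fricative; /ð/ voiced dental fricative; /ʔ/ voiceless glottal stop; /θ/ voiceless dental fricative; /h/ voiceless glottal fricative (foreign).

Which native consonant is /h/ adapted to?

/ʔ/ is closest: manner differs (fricative→stop, +4), place distance 0 (glottal→glottal), same voicing; total 4. Next closest is /s/ at distance 5.

ʔ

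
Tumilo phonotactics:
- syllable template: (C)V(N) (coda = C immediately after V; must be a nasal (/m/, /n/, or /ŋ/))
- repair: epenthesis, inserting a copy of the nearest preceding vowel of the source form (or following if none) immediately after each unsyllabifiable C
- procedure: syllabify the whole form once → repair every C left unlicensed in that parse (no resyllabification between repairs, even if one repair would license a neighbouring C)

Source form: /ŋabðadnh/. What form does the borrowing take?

ŋabaðadanaha

The consonants /b/, /d/, /n/, /h/ cannot be parsed into a legal (C)V(N) syllable (only a nasal (/m/, /n/, or /ŋ/) is licensed in coda position; onsets are limited to one consonant).
Epenthesis after each stranded consonant: /b/ → /ba/, /d/ → /da/, /n/ → /na/, /h/ → /ha/.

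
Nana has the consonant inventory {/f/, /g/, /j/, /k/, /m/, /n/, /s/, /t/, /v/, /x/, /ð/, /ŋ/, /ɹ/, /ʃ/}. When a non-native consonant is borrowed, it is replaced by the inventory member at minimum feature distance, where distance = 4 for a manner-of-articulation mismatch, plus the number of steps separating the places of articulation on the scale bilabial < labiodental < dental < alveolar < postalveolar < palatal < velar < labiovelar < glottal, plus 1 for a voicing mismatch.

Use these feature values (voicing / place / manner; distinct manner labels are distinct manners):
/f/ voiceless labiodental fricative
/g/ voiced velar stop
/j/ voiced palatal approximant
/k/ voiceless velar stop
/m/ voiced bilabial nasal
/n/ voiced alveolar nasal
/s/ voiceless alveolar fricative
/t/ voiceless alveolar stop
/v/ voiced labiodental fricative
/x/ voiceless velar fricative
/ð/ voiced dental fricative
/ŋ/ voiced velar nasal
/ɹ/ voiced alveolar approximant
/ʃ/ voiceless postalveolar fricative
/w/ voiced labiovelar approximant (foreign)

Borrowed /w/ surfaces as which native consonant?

j

/j/ is closest: same manner (approximant), place distance 2 (labiovelar→palatal), same voicing; total 2. Next closest is /ɹ/ at distance 4.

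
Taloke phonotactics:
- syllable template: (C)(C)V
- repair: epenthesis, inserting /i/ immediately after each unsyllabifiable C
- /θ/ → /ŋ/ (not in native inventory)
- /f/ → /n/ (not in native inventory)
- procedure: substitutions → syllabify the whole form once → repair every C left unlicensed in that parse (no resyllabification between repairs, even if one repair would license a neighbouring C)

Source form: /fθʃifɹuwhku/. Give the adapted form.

Substitution: /f/ → /n/, /θ/ → /ŋ/, giving /nŋʃinɹuwhku/.
Under (C)(C)V, the unsyllabifiable consonants are /n/, /w/ (no codas are permitted; onsets may contain at most 2 consonants).
Each unlicensed consonant becomes the onset of a new syllable: /n/ → /ni/, /w/ → /wi/.

niŋʃinɹuwihku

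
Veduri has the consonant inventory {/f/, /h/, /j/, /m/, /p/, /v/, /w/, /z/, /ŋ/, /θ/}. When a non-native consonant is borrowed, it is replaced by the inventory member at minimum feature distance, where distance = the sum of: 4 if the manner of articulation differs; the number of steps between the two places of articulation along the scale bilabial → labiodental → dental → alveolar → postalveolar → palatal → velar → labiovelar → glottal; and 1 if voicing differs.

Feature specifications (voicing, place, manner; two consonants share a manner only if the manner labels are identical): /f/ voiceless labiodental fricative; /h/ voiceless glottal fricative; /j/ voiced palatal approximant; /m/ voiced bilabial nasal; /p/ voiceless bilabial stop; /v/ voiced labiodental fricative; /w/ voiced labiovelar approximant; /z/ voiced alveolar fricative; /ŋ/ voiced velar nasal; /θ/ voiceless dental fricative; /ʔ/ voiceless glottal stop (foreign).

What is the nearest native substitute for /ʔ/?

h

/h/ is closest: manner differs (stop→fricative, +4), place distance 0 (glottal→glottal), same voicing; total 4. Next closest is /w/ at distance 6.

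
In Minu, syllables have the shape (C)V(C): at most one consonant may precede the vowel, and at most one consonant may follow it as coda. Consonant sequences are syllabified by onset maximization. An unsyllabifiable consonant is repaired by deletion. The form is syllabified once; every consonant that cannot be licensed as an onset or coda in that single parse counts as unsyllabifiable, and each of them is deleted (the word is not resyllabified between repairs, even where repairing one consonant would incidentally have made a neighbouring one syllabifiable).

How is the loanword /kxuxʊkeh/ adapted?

xuxʊkeh

The consonants /k/ cannot be parsed into a legal (C)V(C) syllable (at most one coda consonant is licensed; onsets are limited to one consonant).
Each unlicensed consonant is deleted: /k/.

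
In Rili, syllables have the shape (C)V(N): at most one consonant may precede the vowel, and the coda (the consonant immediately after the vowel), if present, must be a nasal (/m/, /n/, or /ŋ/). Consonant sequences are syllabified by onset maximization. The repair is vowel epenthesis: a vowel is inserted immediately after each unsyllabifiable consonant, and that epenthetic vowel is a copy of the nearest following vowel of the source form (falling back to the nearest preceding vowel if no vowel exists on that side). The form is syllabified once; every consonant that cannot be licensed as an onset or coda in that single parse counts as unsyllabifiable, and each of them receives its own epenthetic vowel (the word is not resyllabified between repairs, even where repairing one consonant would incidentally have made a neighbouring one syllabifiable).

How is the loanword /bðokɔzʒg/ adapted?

The consonants /b/, /z/, /ʒ/, /g/ cannot be parsed into a legal (C)V(N) syllable (only a nasal (/m/, /n/, or /ŋ/) is licensed in coda position; onsets are limited to one consonant).
Inserting the epenthetic vowel yields /b/ → /bo/, /z/ → /zɔ/, /ʒ/ → /ʒɔ/, /g/ → /gɔ/.

boðokɔzɔʒɔgɔ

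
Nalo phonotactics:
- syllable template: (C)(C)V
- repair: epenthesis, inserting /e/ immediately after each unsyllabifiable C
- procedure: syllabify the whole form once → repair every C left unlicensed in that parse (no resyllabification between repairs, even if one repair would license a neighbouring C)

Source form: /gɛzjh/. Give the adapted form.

gɛzejehe

Under (C)(C)V, the unsyllabifiable consonants are /z/, /j/, /h/ (no codas are permitted; onsets may contain at most 2 consonants).
Inserting the epenthetic vowel yields /z/ → /ze/, /j/ → /je/, /h/ → /he/.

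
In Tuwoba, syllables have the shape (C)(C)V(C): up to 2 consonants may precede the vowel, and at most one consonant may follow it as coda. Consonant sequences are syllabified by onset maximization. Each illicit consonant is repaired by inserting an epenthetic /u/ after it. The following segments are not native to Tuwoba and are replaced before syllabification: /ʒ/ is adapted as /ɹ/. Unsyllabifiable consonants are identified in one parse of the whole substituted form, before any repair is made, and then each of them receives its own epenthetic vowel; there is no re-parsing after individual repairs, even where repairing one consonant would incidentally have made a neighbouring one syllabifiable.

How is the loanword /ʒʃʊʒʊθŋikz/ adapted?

Substitution: /ʒ/ → /ɹ/, giving /ɹʃʊɹʊθŋikz/.
Under (C)(C)V(C), the unsyllabifiable consonants are /z/ (at most one coda consonant is licensed; onsets may contain at most 2 consonants).
Epenthesis after each stranded consonant: /z/ → /zu/.

ɹʃʊɹʊθŋikzu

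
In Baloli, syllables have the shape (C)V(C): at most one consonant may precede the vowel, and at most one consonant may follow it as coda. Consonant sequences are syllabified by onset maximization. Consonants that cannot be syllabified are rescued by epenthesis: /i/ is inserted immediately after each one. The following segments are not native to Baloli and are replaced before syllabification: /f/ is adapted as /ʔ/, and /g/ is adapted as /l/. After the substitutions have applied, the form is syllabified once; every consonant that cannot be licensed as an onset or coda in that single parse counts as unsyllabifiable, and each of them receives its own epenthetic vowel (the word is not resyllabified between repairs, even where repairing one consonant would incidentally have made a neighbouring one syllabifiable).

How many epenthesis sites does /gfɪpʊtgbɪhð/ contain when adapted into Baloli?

After substitution the input is /lʔɪpʊtlbɪhð/.
The unsyllabifiable consonants are /l/, /l/, /ð/; each receives one epenthetic vowel.

3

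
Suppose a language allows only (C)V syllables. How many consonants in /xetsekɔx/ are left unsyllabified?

2

Syllabifying with onset maximization leaves /t/, /x/ stranded (no codas are permitted; onsets are limited to one consonant).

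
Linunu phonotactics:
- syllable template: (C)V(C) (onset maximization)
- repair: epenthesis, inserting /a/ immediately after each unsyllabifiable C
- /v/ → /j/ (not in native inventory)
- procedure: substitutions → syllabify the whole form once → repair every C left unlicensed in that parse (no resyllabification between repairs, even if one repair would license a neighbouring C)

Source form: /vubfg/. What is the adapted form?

jubfaga

Substitution: /v/ → /j/, giving /jubfg/.
Syllabifying with onset maximization leaves /f/, /g/ stranded (at most one coda consonant is licensed; onsets are limited to one consonant).
Epenthesis after each stranded consonant: /f/ → /fa/, /g/ → /ga/.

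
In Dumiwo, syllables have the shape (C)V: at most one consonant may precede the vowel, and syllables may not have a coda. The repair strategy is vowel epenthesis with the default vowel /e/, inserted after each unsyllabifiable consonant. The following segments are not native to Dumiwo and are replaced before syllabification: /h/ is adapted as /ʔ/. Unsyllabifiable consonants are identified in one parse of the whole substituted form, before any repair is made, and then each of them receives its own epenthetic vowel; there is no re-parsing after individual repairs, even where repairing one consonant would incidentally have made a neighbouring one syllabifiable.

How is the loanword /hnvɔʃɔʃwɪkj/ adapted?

Substitution: /h/ → /ʔ/, giving /ʔnvɔʃɔʃwɪkj/.
The consonants /ʔ/, /n/, /ʃ/, /k/, /j/ cannot be parsed into a legal (C)V syllable (no codas are permitted; onsets are limited to one consonant).
Inserting the epenthetic vowel yields /ʔ/ → /ʔe/, /n/ → /ne/, /ʃ/ → /ʃe/, /k/ → /ke/, /j/ → /je/.

ʔenevɔʃɔʃewɪkeje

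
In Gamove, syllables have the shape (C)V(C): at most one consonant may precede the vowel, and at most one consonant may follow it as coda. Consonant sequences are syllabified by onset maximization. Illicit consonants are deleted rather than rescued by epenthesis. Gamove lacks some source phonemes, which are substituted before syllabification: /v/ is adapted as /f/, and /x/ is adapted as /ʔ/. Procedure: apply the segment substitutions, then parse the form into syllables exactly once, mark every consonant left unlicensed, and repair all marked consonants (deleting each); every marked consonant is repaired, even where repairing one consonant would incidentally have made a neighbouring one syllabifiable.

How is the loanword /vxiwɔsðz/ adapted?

ʔiwɔs

Substitution: /v/ → /f/, /x/ → /ʔ/, giving /fʔiwɔsðz/.
Under (C)V(C), the unsyllabifiable consonants are /f/, /ð/, /z/ (at most one coda consonant is licensed; onsets are limited to one consonant).
Each unlicensed consonant is deleted: /f/, /ð/, /z/.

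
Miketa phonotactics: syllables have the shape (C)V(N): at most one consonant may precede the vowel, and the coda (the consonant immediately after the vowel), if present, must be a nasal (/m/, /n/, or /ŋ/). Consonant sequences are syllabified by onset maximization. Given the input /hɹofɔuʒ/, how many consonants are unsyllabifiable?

The consonants /h/, /ʒ/ cannot be parsed into a legal (C)V(N) syllable (only a nasal (/m/, /n/, or /ŋ/) is licensed in coda position; onsets are limited to one consonant).

2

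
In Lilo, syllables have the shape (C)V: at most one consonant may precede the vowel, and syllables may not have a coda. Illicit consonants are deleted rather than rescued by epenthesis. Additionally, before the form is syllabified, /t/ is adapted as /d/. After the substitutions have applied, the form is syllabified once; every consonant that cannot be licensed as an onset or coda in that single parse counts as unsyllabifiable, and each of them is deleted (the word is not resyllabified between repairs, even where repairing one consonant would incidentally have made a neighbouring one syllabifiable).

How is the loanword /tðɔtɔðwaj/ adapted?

ðɔdɔwa

Substitution: /t/ → /d/, giving /dðɔdɔðwaj/.
Under (C)V, the unsyllabifiable consonants are /d/, /ð/, /j/ (no codas are permitted; onsets are limited to one consonant).
Deletion applies to /d/, /ð/, /j/.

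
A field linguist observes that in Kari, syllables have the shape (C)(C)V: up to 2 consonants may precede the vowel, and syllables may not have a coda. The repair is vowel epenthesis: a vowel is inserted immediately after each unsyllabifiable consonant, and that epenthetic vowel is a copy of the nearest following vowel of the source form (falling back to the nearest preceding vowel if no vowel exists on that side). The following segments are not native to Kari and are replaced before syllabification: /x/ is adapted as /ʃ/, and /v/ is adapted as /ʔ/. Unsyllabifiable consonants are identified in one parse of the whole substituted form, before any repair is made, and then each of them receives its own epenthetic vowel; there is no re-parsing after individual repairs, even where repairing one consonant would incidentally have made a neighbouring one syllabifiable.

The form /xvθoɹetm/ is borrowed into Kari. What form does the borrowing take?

Substitution: /x/ → /ʃ/, /v/ → /ʔ/, giving /ʃʔθoɹetm/.
Syllabifying with onset maximization leaves /ʃ/, /t/, /m/ stranded (no codas are permitted; onsets may contain at most 2 consonants).
Inserting the epenthetic vowel yields /ʃ/ → /ʃo/, /t/ → /te/, /m/ → /me/.

ʃoʔθoɹeteme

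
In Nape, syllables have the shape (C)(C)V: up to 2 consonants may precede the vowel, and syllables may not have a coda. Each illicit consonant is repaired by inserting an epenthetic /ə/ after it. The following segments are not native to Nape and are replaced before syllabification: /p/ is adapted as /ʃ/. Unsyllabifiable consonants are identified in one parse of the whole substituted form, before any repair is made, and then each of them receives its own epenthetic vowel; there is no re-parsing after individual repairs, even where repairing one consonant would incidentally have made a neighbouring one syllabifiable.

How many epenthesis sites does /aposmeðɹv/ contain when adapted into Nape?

3

After substitution the input is /aʃosmeðɹv/.
The unsyllabifiable consonants are /ð/, /ɹ/, /v/; each receives one epenthetic vowel.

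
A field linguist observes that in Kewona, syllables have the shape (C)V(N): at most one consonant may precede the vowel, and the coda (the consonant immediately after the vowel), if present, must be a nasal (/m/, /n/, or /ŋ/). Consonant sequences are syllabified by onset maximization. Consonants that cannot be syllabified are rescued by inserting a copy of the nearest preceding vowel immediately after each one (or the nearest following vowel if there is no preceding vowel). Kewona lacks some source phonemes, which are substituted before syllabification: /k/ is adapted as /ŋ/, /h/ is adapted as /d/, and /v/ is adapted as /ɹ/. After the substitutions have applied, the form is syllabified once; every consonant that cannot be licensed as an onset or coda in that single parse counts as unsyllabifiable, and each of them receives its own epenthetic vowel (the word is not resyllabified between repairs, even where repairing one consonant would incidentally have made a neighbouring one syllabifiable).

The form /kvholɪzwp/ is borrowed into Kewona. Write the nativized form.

Substitution: /k/ → /ŋ/, /v/ → /ɹ/, /h/ → /d/, giving /ŋɹdolɪzwp/.
Under (C)V(N), the unsyllabifiable consonants are /ŋ/, /ɹ/, /z/, /w/, /p/ (only a nasal (/m/, /n/, or /ŋ/) is licensed in coda position; onsets are limited to one consonant).
Epenthesis after each stranded consonant: /ŋ/ → /ŋo/, /ɹ/ → /ɹo/, /z/ → /zɪ/, /w/ → /wɪ/, /p/ → /pɪ/.

ŋoɹodolɪzɪwɪpɪ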